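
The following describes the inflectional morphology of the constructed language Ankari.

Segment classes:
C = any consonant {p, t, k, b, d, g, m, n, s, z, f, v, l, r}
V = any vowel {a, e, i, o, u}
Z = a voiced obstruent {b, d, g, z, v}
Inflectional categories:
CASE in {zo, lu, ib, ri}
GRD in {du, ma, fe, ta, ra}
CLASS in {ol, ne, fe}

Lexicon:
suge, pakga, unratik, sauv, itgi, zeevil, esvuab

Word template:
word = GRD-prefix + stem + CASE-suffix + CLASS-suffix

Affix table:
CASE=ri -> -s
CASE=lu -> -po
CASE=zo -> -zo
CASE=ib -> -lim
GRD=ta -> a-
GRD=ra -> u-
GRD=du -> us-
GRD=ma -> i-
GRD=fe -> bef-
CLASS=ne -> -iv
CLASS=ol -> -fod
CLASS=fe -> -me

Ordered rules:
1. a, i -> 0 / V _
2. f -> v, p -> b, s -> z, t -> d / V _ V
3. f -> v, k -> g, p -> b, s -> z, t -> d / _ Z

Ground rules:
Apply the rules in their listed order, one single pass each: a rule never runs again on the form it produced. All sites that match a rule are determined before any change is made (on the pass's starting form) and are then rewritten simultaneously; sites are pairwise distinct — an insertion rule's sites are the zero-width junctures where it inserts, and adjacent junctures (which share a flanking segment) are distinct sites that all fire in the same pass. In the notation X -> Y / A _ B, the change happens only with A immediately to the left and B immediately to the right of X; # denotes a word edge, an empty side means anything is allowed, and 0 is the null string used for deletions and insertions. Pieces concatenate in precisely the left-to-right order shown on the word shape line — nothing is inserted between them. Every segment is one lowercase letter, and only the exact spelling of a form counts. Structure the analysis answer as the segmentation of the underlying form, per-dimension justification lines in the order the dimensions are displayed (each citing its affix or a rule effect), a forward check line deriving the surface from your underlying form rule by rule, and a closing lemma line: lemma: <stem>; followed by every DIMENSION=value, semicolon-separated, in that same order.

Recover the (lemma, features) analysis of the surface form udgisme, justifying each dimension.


underlying: u-itgi-s-me
CASE=ri - signalled by the affix -s
GRD=ra - signalled by the affix u-
CLASS=fe - signalled by the affix -me
check: uitgisme -> utgisme -> utgisme -> udgisme
lemma: itgi; CASE=ri; GRD=ra; CLASS=fe


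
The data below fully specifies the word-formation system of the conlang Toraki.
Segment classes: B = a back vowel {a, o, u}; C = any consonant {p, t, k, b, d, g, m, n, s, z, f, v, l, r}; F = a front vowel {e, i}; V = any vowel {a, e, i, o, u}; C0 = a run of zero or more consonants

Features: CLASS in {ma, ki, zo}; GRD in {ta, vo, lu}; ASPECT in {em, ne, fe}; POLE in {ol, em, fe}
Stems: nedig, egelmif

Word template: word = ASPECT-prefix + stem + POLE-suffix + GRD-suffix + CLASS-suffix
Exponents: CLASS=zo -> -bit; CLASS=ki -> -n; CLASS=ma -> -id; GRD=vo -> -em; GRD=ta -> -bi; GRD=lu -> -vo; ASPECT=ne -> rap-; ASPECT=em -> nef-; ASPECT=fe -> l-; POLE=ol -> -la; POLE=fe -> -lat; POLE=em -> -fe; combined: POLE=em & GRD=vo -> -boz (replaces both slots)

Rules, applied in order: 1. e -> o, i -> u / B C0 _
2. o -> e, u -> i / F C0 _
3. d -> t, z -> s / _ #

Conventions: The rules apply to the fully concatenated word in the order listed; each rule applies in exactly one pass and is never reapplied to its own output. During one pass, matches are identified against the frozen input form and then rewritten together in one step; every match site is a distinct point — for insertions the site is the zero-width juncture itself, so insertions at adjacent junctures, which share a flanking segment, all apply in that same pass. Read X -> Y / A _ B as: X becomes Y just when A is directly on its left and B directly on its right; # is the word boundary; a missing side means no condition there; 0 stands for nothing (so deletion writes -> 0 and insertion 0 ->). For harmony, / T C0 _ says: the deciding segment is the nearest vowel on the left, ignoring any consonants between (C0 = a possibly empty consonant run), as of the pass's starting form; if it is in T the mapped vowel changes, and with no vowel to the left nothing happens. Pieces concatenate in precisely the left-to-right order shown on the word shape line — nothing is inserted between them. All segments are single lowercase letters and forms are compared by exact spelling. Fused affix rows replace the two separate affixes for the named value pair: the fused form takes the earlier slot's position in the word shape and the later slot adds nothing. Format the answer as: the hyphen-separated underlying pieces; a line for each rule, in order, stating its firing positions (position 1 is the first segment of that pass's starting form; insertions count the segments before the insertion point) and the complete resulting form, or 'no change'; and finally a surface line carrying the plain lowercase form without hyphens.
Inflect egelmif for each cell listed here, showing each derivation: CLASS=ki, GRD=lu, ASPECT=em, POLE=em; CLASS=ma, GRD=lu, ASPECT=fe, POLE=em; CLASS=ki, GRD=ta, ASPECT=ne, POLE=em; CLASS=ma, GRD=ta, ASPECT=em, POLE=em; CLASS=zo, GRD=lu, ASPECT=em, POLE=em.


cell CLASS=ki, GRD=lu, ASPECT=em, POLE=em:
underlying: nef-egelmif-fe-vo-n
1. e -> o, i -> u / B C0 _: no change
2. o -> e, u -> i / F C0 _: fires at position(s) 14: nefegelmiffeven
3. d -> t, z -> s / _ #: no change
surface: nefegelmiffeven

cell CLASS=ma, GRD=lu, ASPECT=fe, POLE=em:
underlying: l-egelmif-fe-vo-id
1. e -> o, i -> u / B C0 _: fires at position(s) 13: legelmiffevoud
2. o -> e, u -> i / F C0 _: fires at position(s) 12: legelmiffeveud
3. d -> t, z -> s / _ #: fires at position(s) 14: legelmiffeveut
surface: legelmiffeveut

cell CLASS=ki, GRD=ta, ASPECT=ne, POLE=em:
underlying: rap-egelmif-fe-bi-n
1. e -> o, i -> u / B C0 _: fires at position(s) 4: rapogelmiffebin
2. o -> e, u -> i / F C0 _: no change
3. d -> t, z -> s / _ #: no change
surface: rapogelmiffebin

cell CLASS=ma, GRD=ta, ASPECT=em, POLE=em:
underlying: nef-egelmif-fe-bi-id
1. e -> o, i -> u / B C0 _: no change
2. o -> e, u -> i / F C0 _: no change
3. d -> t, z -> s / _ #: fires at position(s) 16: nefegelmiffebiit
surface: nefegelmiffebiit

cell CLASS=zo, GRD=lu, ASPECT=em, POLE=em:
underlying: nef-egelmif-fe-vo-bit
1. e -> o, i -> u / B C0 _: fires at position(s) 16: nefegelmiffevobut
2. o -> e, u -> i / F C0 _: fires at position(s) 14: nefegelmiffevebut
3. d -> t, z -> s / _ #: no change
surface: nefegelmiffevebut


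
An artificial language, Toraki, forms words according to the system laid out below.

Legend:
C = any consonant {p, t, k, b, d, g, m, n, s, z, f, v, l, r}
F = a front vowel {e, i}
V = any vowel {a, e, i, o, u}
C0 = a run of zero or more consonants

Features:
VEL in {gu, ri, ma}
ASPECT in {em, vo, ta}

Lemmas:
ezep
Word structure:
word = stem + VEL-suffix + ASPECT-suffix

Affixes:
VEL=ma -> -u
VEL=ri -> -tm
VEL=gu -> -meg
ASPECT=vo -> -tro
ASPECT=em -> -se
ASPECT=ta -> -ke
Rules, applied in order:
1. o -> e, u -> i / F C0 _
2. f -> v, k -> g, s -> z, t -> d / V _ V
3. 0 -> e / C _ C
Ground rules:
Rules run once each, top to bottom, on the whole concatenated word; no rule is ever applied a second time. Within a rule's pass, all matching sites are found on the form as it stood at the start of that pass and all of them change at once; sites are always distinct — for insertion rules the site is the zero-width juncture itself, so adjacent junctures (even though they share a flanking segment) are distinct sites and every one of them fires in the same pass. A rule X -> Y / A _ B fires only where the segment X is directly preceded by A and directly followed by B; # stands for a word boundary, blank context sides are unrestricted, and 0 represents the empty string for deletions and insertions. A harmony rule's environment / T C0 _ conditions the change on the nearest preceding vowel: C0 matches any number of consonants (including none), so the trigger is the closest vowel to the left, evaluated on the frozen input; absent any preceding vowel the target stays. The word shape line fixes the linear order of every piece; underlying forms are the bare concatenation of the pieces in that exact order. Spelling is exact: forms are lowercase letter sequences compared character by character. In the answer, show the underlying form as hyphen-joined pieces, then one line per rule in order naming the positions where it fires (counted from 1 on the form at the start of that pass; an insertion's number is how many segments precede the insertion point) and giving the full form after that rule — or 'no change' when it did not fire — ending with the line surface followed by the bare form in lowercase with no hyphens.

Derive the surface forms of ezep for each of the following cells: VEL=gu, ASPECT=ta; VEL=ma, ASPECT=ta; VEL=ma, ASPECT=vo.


cell VEL=gu, ASPECT=ta:
underlying: ezep-meg-ke
1. o -> e, u -> i / F C0 _: no change
2. f -> v, k -> g, s -> z, t -> d / V _ V: no change
3. 0 -> e / C _ C: inserts after position(s) 4, 7: ezepemegeke
surface: ezepemegeke

cell VEL=ma, ASPECT=ta:
underlying: ezep-u-ke
1. o -> e, u -> i / F C0 _: fires at position(s) 5: ezepike
2. f -> v, k -> g, s -> z, t -> d / V _ V: fires at position(s) 6: ezepige
3. 0 -> e / C _ C: no change
surface: ezepige

cell VEL=ma, ASPECT=vo:
underlying: ezep-u-tro
1. o -> e, u -> i / F C0 _: fires at position(s) 5: ezepitro
2. f -> v, k -> g, s -> z, t -> d / V _ V: no change
3. 0 -> e / C _ C: inserts after position(s) 6: ezepitero
surface: ezepitero


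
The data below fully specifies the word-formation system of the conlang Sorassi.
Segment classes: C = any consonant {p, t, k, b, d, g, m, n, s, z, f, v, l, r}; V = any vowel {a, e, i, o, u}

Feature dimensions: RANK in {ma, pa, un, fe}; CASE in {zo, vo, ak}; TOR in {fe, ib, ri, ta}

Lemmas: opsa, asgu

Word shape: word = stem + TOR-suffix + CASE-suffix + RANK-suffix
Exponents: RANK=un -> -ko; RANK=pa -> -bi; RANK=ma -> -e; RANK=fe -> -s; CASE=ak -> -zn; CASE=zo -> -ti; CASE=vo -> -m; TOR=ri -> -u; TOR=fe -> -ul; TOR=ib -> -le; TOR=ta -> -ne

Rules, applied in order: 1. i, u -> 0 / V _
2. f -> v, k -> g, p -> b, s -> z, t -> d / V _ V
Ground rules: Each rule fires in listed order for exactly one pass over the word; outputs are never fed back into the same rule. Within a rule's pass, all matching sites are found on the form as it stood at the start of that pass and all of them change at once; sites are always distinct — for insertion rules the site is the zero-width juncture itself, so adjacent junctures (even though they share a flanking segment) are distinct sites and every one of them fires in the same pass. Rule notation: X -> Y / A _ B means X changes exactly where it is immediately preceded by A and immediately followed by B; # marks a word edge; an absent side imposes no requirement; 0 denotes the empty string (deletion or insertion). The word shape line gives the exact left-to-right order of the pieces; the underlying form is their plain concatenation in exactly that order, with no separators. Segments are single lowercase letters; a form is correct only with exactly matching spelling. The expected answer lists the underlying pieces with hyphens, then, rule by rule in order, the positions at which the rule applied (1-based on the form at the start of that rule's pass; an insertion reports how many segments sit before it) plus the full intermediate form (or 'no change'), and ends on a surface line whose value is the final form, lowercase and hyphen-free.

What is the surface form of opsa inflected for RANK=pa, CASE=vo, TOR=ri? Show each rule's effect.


underlying: opsa-u-m-bi
1. i, u -> 0 / V _: fires at position(s) 5: opsambi
2. f -> v, k -> g, p -> b, s -> z, t -> d / V _ V: no change
surface: opsambi


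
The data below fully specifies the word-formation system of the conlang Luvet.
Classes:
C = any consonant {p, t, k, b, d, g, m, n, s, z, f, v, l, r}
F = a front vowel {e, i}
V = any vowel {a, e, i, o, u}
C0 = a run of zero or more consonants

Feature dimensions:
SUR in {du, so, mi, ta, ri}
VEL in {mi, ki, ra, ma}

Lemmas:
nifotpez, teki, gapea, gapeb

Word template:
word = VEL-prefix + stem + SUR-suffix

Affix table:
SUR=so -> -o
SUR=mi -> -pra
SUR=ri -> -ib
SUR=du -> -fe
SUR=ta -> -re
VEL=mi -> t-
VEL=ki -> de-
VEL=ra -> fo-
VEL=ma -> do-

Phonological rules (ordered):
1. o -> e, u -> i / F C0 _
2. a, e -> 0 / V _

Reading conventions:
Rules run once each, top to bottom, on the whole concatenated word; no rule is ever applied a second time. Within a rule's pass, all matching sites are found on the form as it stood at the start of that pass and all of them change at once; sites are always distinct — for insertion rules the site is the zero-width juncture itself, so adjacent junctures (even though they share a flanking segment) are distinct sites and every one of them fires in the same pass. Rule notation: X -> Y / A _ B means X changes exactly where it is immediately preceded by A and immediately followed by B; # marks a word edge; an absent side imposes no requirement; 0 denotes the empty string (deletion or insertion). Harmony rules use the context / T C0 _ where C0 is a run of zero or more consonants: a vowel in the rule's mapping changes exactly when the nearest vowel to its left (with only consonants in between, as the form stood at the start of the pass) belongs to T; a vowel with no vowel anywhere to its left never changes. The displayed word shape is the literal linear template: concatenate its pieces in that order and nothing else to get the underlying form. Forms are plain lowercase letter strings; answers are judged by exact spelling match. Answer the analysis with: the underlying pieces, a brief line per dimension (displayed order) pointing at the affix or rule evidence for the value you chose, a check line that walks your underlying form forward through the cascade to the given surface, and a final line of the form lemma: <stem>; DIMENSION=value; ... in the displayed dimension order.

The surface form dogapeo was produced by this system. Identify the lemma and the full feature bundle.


underlying: do-gapea-o
SUR=so - signalled by the affix -o
VEL=ma - signalled by the affix do-
check: dogapeao -> dogapeao -> dogapeo
lemma: gapea; SUR=so; VEL=ma


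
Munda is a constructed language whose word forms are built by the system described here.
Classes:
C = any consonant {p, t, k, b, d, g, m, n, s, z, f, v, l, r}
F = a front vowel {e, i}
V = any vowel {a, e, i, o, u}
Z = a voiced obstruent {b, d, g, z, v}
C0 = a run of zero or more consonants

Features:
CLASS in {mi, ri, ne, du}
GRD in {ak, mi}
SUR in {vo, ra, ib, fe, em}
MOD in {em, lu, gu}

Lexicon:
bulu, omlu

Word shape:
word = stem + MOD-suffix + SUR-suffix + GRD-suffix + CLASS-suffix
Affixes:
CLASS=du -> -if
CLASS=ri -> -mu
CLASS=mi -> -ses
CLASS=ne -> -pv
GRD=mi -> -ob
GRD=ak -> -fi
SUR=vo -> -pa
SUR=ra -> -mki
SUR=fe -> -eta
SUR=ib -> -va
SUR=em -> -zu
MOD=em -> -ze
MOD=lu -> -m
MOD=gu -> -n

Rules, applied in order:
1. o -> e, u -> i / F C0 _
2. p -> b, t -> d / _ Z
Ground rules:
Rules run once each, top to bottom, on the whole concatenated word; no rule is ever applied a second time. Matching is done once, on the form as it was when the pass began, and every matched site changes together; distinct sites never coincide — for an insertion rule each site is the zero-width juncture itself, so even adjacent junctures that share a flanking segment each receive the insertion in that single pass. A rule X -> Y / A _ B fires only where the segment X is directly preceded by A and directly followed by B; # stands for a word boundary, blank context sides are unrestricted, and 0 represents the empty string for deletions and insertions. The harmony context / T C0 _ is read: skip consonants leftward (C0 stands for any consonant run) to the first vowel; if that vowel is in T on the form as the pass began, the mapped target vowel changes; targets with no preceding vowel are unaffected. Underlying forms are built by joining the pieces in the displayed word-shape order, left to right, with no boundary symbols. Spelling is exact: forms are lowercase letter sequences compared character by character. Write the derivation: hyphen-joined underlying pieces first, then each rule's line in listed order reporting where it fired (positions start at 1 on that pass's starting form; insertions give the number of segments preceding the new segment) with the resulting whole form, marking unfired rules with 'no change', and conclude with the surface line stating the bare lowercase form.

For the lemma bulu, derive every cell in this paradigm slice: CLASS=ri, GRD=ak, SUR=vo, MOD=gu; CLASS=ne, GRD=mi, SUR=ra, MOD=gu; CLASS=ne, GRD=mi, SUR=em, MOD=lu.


cell CLASS=ri, GRD=ak, SUR=vo, MOD=gu:
underlying: bulu-n-pa-fi-mu
1. o -> e, u -> i / F C0 _: fires at position(s) 11: bulunpafimi
2. p -> b, t -> d / _ Z: no change
surface: bulunpafimi

cell CLASS=ne, GRD=mi, SUR=ra, MOD=gu:
underlying: bulu-n-mki-ob-pv
1. o -> e, u -> i / F C0 _: fires at position(s) 9: bulunmkiebpv
2. p -> b, t -> d / _ Z: fires at position(s) 11: bulunmkiebbv
surface: bulunmkiebbv

cell CLASS=ne, GRD=mi, SUR=em, MOD=lu:
underlying: bulu-m-zu-ob-pv
1. o -> e, u -> i / F C0 _: no change
2. p -> b, t -> d / _ Z: fires at position(s) 10: bulumzuobbv
surface: bulumzuobbv


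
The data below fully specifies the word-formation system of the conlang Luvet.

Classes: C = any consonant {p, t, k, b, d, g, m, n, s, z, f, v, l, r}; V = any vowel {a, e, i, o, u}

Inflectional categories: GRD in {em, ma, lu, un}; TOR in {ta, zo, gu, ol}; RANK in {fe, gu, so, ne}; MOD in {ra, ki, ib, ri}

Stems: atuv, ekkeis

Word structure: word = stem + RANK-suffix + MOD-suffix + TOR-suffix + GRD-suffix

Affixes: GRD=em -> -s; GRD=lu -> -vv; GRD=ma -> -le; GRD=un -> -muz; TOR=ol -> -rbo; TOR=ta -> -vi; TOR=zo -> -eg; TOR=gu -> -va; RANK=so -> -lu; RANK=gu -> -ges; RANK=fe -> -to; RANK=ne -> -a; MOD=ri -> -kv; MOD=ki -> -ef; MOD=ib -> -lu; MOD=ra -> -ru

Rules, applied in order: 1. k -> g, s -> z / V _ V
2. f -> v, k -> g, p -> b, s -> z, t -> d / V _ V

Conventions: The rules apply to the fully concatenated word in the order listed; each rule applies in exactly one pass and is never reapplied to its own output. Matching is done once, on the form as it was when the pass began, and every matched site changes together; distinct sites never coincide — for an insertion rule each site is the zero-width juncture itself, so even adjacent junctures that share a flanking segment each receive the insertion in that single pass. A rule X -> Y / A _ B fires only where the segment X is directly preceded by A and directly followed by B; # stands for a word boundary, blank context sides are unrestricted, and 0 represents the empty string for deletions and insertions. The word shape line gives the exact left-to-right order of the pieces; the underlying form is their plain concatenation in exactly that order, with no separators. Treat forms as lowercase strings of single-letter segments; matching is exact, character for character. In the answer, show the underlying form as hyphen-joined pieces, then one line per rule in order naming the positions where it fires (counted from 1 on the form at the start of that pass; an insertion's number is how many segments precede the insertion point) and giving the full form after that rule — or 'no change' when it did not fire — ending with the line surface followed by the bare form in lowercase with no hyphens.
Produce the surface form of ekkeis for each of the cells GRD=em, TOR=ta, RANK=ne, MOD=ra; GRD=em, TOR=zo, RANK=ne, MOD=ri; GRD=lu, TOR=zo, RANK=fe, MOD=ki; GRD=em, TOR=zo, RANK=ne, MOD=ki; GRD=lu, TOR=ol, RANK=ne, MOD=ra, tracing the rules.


cell GRD=em, TOR=ta, RANK=ne, MOD=ra:
underlying: ekkeis-a-ru-vi-s
1. k -> g, s -> z / V _ V: fires at position(s) 6: ekkeizaruvis
2. f -> v, k -> g, p -> b, s -> z, t -> d / V _ V: no change
surface: ekkeizaruvis

cell GRD=em, TOR=zo, RANK=ne, MOD=ri:
underlying: ekkeis-a-kv-eg-s
1. k -> g, s -> z / V _ V: fires at position(s) 6: ekkeizakvegs
2. f -> v, k -> g, p -> b, s -> z, t -> d / V _ V: no change
surface: ekkeizakvegs

cell GRD=lu, TOR=zo, RANK=fe, MOD=ki:
underlying: ekkeis-to-ef-eg-vv
1. k -> g, s -> z / V _ V: no change
2. f -> v, k -> g, p -> b, s -> z, t -> d / V _ V: fires at position(s) 10: ekkeistoevegvv
surface: ekkeistoevegvv

cell GRD=em, TOR=zo, RANK=ne, MOD=ki:
underlying: ekkeis-a-ef-eg-s
1. k -> g, s -> z / V _ V: fires at position(s) 6: ekkeizaefegs
2. f -> v, k -> g, p -> b, s -> z, t -> d / V _ V: fires at position(s) 9: ekkeizaevegs
surface: ekkeizaevegs

cell GRD=lu, TOR=ol, RANK=ne, MOD=ra:
underlying: ekkeis-a-ru-rbo-vv
1. k -> g, s -> z / V _ V: fires at position(s) 6: ekkeizarurbovv
2. f -> v, k -> g, p -> b, s -> z, t -> d / V _ V: no change
surface: ekkeizarurbovv


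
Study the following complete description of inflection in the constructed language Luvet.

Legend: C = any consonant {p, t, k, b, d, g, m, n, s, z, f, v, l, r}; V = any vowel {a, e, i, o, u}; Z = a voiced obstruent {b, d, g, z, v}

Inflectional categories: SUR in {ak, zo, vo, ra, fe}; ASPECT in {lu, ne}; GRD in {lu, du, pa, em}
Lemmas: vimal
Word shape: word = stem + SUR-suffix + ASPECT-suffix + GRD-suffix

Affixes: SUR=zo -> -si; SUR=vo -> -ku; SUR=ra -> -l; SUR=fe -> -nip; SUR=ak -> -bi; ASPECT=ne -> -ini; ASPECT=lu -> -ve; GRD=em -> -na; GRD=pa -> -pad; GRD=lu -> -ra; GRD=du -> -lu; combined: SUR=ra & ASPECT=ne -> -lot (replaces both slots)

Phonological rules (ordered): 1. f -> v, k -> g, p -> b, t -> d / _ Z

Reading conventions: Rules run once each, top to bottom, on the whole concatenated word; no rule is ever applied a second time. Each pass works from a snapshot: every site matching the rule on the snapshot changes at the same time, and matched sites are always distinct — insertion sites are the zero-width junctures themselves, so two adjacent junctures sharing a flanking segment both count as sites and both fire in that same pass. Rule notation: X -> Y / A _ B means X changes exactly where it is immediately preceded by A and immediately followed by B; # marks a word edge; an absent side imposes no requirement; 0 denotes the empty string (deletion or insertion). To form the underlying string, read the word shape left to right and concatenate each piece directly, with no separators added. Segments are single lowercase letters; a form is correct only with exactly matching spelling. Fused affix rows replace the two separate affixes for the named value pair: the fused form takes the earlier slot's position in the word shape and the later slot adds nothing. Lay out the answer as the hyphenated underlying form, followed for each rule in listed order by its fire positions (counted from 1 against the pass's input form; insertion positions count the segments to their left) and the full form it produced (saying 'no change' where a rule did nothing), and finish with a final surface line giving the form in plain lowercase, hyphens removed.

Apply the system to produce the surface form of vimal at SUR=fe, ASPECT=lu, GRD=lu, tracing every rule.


underlying: vimal-nip-ve-ra
1. f -> v, k -> g, p -> b, t -> d / _ Z: fires at position(s) 8: vimalnibvera
surface: vimalnibvera


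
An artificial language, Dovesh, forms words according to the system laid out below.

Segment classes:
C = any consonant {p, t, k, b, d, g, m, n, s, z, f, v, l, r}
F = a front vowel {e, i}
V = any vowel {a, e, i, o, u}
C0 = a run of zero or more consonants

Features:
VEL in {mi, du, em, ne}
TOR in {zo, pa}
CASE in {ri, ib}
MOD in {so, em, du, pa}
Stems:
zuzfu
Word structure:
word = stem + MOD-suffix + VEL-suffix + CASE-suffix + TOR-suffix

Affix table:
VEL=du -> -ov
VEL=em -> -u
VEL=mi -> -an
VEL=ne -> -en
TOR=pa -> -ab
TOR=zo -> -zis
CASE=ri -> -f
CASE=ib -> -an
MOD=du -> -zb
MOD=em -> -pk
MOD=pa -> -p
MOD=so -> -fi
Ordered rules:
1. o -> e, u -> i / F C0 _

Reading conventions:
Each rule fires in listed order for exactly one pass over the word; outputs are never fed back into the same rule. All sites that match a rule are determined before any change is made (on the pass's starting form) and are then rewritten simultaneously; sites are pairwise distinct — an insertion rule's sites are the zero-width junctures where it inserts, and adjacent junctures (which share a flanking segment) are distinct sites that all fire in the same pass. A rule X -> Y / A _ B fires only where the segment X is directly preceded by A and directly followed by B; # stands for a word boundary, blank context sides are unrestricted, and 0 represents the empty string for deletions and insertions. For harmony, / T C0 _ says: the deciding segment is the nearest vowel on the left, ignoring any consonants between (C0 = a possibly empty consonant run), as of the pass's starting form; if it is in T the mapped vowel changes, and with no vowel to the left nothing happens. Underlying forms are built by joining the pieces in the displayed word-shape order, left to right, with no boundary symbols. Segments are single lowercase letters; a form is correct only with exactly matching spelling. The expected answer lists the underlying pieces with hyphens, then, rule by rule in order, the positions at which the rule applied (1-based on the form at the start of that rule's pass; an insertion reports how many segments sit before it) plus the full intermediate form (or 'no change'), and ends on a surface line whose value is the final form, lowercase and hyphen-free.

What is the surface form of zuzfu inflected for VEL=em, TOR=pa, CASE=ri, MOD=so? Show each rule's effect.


underlying: zuzfu-fi-u-f-ab
1. o -> e, u -> i / F C0 _: fires at position(s) 8: zuzfufiifab
surface: zuzfufiifab


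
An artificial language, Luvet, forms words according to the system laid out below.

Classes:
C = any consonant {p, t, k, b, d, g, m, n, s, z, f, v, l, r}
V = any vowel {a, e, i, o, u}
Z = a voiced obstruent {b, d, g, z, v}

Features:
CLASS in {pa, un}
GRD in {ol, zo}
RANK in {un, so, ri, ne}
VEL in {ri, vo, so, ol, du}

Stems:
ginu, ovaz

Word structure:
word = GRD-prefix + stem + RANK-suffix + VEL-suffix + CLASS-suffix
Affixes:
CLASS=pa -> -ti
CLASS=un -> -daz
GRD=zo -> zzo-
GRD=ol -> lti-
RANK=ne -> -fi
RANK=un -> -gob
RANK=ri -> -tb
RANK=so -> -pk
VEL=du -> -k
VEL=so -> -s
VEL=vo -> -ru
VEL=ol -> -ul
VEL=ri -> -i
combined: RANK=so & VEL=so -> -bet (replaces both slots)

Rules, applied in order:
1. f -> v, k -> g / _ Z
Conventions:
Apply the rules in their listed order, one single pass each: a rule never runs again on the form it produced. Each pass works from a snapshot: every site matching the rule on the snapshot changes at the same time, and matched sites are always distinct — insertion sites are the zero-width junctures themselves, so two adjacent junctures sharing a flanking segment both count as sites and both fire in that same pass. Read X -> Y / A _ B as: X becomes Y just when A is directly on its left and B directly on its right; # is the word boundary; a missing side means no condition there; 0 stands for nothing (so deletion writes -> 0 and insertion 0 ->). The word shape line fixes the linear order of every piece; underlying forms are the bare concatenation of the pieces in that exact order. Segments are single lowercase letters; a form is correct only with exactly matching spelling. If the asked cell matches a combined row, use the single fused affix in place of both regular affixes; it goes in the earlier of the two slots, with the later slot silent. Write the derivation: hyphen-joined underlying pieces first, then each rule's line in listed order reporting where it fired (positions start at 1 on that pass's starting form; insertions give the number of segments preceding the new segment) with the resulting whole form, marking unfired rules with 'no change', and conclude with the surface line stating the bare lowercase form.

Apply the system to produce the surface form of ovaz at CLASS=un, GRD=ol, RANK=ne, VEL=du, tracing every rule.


underlying: lti-ovaz-fi-k-daz
1. f -> v, k -> g / _ Z: fires at position(s) 10: ltiovazfigdaz
surface: ltiovazfigdaz


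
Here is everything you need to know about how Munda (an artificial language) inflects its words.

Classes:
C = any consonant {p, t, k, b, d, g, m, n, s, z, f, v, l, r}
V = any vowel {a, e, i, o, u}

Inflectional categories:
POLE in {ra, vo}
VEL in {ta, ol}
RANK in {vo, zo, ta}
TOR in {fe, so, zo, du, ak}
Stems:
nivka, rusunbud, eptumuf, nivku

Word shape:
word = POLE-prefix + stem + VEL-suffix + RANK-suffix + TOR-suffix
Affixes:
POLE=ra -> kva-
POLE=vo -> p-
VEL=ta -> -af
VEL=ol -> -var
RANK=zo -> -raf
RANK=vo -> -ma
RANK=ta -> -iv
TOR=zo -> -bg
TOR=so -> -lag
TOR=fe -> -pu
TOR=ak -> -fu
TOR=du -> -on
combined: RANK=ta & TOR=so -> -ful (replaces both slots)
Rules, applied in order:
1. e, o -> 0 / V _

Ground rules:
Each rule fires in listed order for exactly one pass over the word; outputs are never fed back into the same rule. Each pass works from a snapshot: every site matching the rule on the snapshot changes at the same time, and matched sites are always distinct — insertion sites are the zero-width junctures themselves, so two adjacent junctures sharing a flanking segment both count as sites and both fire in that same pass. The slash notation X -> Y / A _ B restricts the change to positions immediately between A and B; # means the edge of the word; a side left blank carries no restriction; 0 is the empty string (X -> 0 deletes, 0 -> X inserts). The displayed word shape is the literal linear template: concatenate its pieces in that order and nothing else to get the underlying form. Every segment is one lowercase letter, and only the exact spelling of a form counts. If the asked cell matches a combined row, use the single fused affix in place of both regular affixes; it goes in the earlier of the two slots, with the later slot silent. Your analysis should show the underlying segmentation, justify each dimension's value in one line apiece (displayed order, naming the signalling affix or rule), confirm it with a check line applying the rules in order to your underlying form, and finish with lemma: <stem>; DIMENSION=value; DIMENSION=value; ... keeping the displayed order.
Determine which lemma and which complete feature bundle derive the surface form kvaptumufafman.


underlying: kva-eptumuf-af-ma-on
POLE=ra - signalled by the affix kva-
VEL=ta - signalled by the affix -af
RANK=vo - signalled by the affix -ma
TOR=du - signalled by the affix -on
check: kvaeptumufafmaon -> kvaptumufafman
lemma: eptumuf; POLE=ra; VEL=ta; RANK=vo; TOR=du


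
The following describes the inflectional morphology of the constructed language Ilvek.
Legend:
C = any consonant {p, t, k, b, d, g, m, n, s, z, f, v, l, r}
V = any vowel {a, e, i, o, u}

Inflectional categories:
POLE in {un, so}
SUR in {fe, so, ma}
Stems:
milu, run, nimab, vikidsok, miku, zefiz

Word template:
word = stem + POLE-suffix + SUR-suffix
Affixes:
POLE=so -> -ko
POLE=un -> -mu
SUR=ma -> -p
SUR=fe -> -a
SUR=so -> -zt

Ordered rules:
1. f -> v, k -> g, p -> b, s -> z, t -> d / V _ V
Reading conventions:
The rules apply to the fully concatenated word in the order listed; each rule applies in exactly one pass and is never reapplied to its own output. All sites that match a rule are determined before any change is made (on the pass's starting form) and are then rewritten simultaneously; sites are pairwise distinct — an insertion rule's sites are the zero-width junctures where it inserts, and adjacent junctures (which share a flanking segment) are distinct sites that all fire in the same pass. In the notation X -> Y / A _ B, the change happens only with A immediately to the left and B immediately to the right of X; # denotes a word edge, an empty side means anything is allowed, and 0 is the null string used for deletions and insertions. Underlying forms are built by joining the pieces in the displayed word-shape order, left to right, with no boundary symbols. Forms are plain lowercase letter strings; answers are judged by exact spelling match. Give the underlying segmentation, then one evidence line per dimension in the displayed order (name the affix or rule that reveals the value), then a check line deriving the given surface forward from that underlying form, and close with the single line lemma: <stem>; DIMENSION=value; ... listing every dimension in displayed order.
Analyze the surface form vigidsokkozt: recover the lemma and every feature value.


underlying: vikidsok-ko-zt
POLE=so - signalled by the affix -ko
SUR=so - signalled by the affix -zt
check: vikidsokkozt -> vigidsokkozt
lemma: vikidsok; POLE=so; SUR=so


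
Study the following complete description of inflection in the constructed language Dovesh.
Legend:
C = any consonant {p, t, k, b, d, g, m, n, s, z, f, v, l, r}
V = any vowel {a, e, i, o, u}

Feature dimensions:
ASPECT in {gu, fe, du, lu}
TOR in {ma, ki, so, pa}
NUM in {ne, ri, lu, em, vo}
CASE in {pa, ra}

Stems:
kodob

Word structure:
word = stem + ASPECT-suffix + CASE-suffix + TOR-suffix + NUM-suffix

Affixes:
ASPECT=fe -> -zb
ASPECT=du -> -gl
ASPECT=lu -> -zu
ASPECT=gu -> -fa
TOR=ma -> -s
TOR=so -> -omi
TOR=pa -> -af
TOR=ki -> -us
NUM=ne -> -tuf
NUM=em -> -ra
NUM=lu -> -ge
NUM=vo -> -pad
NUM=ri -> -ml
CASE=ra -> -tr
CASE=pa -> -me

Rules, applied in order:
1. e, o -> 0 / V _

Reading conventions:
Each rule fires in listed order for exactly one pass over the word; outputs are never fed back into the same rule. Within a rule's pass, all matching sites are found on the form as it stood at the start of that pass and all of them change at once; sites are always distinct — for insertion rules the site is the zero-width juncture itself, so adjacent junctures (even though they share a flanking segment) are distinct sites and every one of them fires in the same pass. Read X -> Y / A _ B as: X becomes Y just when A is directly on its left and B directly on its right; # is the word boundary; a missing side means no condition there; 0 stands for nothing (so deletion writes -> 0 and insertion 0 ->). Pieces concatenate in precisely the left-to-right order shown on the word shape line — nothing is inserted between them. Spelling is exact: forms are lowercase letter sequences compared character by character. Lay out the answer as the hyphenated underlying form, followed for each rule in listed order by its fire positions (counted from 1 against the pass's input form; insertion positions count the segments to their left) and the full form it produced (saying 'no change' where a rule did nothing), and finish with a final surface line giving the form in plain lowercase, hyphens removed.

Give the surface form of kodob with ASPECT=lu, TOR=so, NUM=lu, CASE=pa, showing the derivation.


underlying: kodob-zu-me-omi-ge
1. e, o -> 0 / V _: fires at position(s) 10: kodobzumemige
surface: kodobzumemige


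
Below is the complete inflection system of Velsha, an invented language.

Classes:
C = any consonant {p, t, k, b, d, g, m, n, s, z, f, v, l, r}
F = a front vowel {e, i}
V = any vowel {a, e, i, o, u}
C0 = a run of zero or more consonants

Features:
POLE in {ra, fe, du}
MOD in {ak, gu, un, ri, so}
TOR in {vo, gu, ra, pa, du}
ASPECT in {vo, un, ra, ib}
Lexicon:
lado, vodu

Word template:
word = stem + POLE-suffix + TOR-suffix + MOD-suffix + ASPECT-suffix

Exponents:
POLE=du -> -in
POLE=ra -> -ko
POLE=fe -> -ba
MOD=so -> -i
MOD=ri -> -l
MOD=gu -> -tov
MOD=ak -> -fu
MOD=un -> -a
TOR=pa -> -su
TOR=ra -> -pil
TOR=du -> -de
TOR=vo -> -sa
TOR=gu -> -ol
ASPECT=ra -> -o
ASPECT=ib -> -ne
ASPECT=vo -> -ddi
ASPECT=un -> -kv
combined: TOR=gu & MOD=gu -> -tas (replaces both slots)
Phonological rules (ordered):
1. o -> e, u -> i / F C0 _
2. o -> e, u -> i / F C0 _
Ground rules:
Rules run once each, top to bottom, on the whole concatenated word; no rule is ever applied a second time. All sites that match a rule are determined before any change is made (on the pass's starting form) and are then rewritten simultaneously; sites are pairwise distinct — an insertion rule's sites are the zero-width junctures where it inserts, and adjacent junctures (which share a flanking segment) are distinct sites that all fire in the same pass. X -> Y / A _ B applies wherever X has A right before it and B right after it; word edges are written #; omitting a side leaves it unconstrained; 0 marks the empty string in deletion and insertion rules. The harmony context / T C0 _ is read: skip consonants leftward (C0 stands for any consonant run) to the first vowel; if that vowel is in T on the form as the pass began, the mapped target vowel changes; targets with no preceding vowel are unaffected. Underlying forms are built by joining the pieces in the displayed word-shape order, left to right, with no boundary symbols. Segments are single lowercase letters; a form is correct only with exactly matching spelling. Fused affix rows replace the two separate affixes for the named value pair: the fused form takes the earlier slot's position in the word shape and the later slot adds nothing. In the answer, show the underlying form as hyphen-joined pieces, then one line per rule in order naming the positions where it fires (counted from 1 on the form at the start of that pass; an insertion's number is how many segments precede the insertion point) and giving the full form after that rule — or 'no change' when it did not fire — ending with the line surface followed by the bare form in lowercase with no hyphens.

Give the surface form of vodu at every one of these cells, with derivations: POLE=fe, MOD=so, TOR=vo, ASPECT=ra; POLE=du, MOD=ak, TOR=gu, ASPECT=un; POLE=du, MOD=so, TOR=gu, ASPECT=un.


cell POLE=fe, MOD=so, TOR=vo, ASPECT=ra:
underlying: vodu-ba-sa-i-o
1. o -> e, u -> i / F C0 _: fires at position(s) 10: vodubasaie
2. o -> e, u -> i / F C0 _: no change
surface: vodubasaie

cell POLE=du, MOD=ak, TOR=gu, ASPECT=un:
underlying: vodu-in-ol-fu-kv
1. o -> e, u -> i / F C0 _: fires at position(s) 7: voduinelfukv
2. o -> e, u -> i / F C0 _: fires at position(s) 10: voduinelfikv
surface: voduinelfikv

cell POLE=du, MOD=so, TOR=gu, ASPECT=un:
underlying: vodu-in-ol-i-kv
1. o -> e, u -> i / F C0 _: fires at position(s) 7: voduinelikv
2. o -> e, u -> i / F C0 _: no change
surface: voduinelikv


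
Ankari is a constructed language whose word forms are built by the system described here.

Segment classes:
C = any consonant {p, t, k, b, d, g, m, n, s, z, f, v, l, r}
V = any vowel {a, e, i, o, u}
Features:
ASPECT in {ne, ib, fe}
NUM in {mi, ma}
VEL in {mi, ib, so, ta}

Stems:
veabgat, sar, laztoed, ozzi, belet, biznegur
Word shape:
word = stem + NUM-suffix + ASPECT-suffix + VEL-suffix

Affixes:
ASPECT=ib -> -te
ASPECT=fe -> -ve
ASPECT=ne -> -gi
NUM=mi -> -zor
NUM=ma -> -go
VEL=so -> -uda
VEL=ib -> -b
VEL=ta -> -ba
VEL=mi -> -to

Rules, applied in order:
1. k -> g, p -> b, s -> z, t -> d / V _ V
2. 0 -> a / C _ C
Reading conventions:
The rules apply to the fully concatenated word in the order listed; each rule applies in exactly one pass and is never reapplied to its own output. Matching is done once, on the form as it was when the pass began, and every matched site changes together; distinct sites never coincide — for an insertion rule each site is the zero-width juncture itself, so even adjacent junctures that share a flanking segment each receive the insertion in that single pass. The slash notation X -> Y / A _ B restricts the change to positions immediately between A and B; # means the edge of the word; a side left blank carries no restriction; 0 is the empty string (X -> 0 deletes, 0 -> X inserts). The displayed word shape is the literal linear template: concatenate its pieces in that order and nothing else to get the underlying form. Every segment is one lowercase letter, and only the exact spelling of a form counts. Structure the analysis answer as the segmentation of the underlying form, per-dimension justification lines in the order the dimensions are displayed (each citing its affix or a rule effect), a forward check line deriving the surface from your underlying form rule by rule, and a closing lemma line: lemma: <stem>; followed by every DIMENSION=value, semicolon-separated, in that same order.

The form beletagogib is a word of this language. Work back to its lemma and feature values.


underlying: belet-go-gi-b
ASPECT=ne - signalled by the affix -gi
NUM=ma - signalled by the affix -go
VEL=ib - signalled by the affix -b
check: beletgogib -> beletgogib -> beletagogib
lemma: belet; ASPECT=ne; NUM=ma; VEL=ib
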